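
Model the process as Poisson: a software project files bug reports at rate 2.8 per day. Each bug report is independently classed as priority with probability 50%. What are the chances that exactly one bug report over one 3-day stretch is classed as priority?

0.0630

Thinning: the bug reports that are classed as priority themselves form a Poisson process with rate 0.5 × 2.8 = 1.4 per day.
Over the interval, μ = 1.4 × 3 = 4.2 (a 3-day stretch = 3 days).
P(N = 1) = e^(−4.2) · 4.2^1/1! ≈ 0.0630.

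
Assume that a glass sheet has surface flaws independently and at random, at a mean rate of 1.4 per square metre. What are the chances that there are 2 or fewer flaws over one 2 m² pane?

0.4695

Over the interval, μ = 1.4 × 2 = 2.8 (a 2 m² pane = 2 square metres).
P(N ≤ 2) = Σ_{j=0}^{2} e^(−μ) μ^j/j! ≈ 0.4695.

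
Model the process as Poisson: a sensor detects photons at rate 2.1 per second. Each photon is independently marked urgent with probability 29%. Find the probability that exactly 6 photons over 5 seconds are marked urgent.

Thinning: the photons that are marked urgent themselves form a Poisson process with rate 0.29 × 2.1 = 0.609 per second.
Over the interval, μ = 0.609 × 5 = 3.045 (5 seconds).
P(N = 6) = e^(−3.045) · 3.045^6/6! ≈ 0.0527.

0.0527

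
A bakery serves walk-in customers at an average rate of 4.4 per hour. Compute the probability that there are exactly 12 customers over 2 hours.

Over the interval, μ = 4.4 × 2 = 8.8 (2 hours).
P(N = 12) = e^(−μ) μ^12/12! = e^(−8.8) · 8.8^12/479001600 ≈ 0.0679.

0.0679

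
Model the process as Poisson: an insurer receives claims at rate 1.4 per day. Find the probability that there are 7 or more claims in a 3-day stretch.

Over the interval, μ = 1.4 × 3 = 4.2 (a 3-day stretch = 3 days).
P(N ≥ 7) = 1 − P(N ≤ 6) = 1 − Σ_{j=0}^{6} e^(−μ) μ^j/j! ≈ 0.1325.

0.1325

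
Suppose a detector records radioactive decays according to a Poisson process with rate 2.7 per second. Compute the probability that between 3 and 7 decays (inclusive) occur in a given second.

0.4998

With mean μ = 2.7 per second,
P(3 ≤ N ≤ 7) = Σ_{j=3}^{7} e^(−2.7) · 2.7^j/j! ≈ 0.4998.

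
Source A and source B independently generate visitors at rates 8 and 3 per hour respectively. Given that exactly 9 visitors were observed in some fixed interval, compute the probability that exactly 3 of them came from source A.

0.0133

Given the total, each event is independently from source A with probability p = λ_A/(λ_A+λ_B) = 8/11 ≈ 0.7273.
So K ~ Binomial(9, 8/11): P(K = 3) = C(9,3) · (8/11)^3 · (3/11)^6 ≈ 0.0133.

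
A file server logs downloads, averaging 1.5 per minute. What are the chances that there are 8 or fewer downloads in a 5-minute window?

0.6620

Over the interval, μ = 1.5 × 5 = 7.5 (a 5-minute window = 5 minutes).
P(N ≤ 8) = Σ_{j=0}^{8} e^(−μ) μ^j/j! ≈ 0.6620.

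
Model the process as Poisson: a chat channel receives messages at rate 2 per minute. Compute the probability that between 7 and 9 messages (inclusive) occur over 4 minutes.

0.4032

Over the interval, μ = 2 × 4 = 8 (4 minutes).
P(7 ≤ N ≤ 9) = Σ_{j=7}^{9} e^(−8) · 8^j/j! ≈ 0.4032.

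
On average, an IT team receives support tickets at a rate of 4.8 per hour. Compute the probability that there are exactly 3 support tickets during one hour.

With mean μ = 4.8 per hour,
P(N = 3) = e^(−μ) μ^3/3! = e^(−4.8) · 4.8^3/6 ≈ 0.1517.

0.1517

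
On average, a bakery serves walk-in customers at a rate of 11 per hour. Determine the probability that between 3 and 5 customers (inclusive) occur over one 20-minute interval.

0.5437

Over the interval, μ = 11 × 1/3 ≈ 3.66667 (a 20-minute interval = 1/3 hours).
P(3 ≤ N ≤ 5) = Σ_{j=3}^{5} e^(−3.66667) · 3.66667^j/j! ≈ 0.5437.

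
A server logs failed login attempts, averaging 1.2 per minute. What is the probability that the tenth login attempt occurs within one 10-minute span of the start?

0.7576

Over the interval, μ = 1.2 × 10 = 12 (a 10-minute span = 10 minutes).
The tenth arrival falls in the interval iff at least 10 events occur there: P(S_10 ≤ t) = P(N ≥ 10) = 1 − P(N ≤ 9) ≈ 0.7576.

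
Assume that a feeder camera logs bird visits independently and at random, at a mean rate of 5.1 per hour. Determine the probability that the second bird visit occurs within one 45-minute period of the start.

Over the interval, μ = 5.1 × 0.75 = 3.825 (a 45-minute period = 0.75 hours).
The second arrival falls in the interval iff at least 2 events occur there: P(S_2 ≤ t) = P(N ≥ 2) = 1 − P(N ≤ 1) ≈ 0.8947.

0.8947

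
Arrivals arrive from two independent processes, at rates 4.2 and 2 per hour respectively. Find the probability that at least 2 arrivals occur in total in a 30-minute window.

0.8153

Independent Poisson processes superpose: combined rate λ = 4.2 + 2 = 6.2 per hour.
Over the interval, μ = 6.2 × 0.5 = 3.1 (a 30-minute window = 0.5 hours).
P(N ≥ 2) = 1 − P(N ≤ 1) ≈ 0.8153.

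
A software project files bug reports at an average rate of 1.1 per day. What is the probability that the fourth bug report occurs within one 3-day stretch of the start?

0.4197

Over the interval, μ = 1.1 × 3 = 3.3 (a 3-day stretch = 3 days).
The fourth arrival falls in the interval iff at least 4 events occur there: P(S_4 ≤ t) = P(N ≥ 4) = 1 − P(N ≤ 3) ≈ 0.4197.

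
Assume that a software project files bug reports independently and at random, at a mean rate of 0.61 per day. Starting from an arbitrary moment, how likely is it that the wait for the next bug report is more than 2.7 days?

The wait for the next event is exponential with rate λ = 0.61 per day.
P(T > 2.7) = e^(−λt) = e^(−0.61 × 2.7) = e^(−1.647) ≈ 0.1926.

0.1926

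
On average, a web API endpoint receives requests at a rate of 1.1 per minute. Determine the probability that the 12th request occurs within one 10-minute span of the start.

0.4207

Over the interval, μ = 1.1 × 10 = 11 (a 10-minute span = 10 minutes).
The 12th arrival falls in the interval iff at least 12 events occur there: P(S_12 ≤ t) = P(N ≥ 12) = 1 − P(N ≤ 11) ≈ 0.4207.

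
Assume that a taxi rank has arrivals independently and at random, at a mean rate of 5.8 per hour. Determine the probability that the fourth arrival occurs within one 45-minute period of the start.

Over the interval, μ = 5.8 × 0.75 = 4.35 (a 45-minute period = 0.75 hours).
The fourth arrival falls in the interval iff at least 4 events occur there: P(S_4 ≤ t) = P(N ≥ 4) = 1 − P(N ≤ 3) ≈ 0.6318.

0.6318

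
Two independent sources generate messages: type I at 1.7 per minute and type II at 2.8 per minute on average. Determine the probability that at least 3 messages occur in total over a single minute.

Independent Poisson processes superpose: combined rate λ = 1.7 + 2.8 = 4.5 per minute.
So μ = 4.5.
P(N ≥ 3) = 1 − P(N ≤ 2) ≈ 0.8264.

0.8264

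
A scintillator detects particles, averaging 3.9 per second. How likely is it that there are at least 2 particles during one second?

0.9008

With mean μ = 3.9 per second,
P(N ≥ 2) = 1 − P(N ≤ 1) = 1 − Σ_{j=0}^{1} e^(−μ) μ^j/j! ≈ 0.9008.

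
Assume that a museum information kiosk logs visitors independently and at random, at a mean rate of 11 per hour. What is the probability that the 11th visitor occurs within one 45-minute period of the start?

0.2097

Over the interval, μ = 11 × 0.75 = 8.25 (a 45-minute period = 0.75 hours).
The 11th arrival falls in the interval iff at least 11 events occur there: P(S_11 ≤ t) = P(N ≥ 11) = 1 − P(N ≤ 10) ≈ 0.2097.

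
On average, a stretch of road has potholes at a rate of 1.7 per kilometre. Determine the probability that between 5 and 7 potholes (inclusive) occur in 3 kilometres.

Over the interval, μ = 1.7 × 3 = 5.1 (3 kilometres).
P(5 ≤ N ≤ 7) = Σ_{j=5}^{7} e^(−5.1) · 5.1^j/j! ≈ 0.4329.

0.4329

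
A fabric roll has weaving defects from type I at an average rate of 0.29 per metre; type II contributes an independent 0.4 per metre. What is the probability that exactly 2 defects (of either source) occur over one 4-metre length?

Independent Poisson processes superpose: combined rate λ = 0.29 + 0.4 = 0.69 per metre.
Over the interval, μ = 0.69 × 4 = 2.76 (a 4-metre length = 4 metres).
P(N = 2) = e^(−2.76) · 2.76^2/2! ≈ 0.2411.

0.2411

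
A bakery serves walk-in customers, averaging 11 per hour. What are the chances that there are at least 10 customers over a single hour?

0.6595

With mean μ = 11 per hour,
P(N ≥ 10) = 1 − P(N ≤ 9) = 1 − Σ_{j=0}^{9} e^(−μ) μ^j/j! ≈ 0.6595.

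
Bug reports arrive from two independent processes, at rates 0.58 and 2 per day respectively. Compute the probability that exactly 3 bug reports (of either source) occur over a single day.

0.2169

Independent Poisson processes superpose: combined rate λ = 0.58 + 2 = 2.58 per day.
So μ = 2.58.
P(N = 3) = e^(−2.58) · 2.58^3/3! ≈ 0.2169.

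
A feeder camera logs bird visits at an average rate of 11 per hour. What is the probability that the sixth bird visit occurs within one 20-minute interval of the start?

Over the interval, μ = 11 × 1/3 ≈ 3.66667 (a 20-minute interval = 1/3 hours).
The sixth arrival falls in the interval iff at least 6 events occur there: P(S_6 ≤ t) = P(N ≥ 6) = 1 − P(N ≤ 5) ≈ 0.1652.

0.1652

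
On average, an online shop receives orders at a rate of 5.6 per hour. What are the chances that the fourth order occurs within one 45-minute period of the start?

Over the interval, μ = 5.6 × 0.75 = 4.2 (a 45-minute period = 0.75 hours).
The fourth arrival falls in the interval iff at least 4 events occur there: P(S_4 ≤ t) = P(N ≥ 4) = 1 − P(N ≤ 3) ≈ 0.6046.

0.6046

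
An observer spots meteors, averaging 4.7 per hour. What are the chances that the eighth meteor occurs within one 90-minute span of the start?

Over the interval, μ = 4.7 × 1.5 = 7.05 (a 90-minute span = 1.5 hours).
The eighth arrival falls in the interval iff at least 8 events occur there: P(S_8 ≤ t) = P(N ≥ 8) = 1 − P(N ≤ 7) ≈ 0.4087.

0.4087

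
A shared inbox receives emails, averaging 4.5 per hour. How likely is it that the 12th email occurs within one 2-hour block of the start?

0.1970

Over the interval, μ = 4.5 × 2 = 9 (a 2-hour block = 2 hours).
The 12th arrival falls in the interval iff at least 12 events occur there: P(S_12 ≤ t) = P(N ≥ 12) = 1 − P(N ≤ 11) ≈ 0.1970.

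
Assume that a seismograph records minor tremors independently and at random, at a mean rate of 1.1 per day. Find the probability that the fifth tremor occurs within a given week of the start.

Over the interval, μ = 1.1 × 7 = 7.7 (a week = 7 days).
The fifth arrival falls in the interval iff at least 5 events occur there: P(S_5 ≤ t) = P(N ≥ 5) = 1 − P(N ≤ 4) ≈ 0.8819.

0.8819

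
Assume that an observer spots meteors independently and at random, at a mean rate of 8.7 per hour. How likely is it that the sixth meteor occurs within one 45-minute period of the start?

0.6346

Over the interval, μ = 8.7 × 0.75 = 6.525 (a 45-minute period = 0.75 hours).
The sixth arrival falls in the interval iff at least 6 events occur there: P(S_6 ≤ t) = P(N ≥ 6) = 1 − P(N ≤ 5) ≈ 0.6346.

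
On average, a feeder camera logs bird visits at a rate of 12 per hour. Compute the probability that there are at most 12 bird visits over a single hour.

0.5760

With mean μ = 12 per hour,
P(N ≤ 12) = Σ_{j=0}^{12} e^(−μ) μ^j/j! ≈ 0.5760.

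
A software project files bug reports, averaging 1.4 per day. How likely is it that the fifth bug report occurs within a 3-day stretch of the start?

Over the interval, μ = 1.4 × 3 = 4.2 (a 3-day stretch = 3 days).
The fifth arrival falls in the interval iff at least 5 events occur there: P(S_5 ≤ t) = P(N ≥ 5) = 1 − P(N ≤ 4) ≈ 0.4102.

0.4102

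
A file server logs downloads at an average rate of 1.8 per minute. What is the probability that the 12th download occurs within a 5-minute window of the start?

0.1970

Over the interval, μ = 1.8 × 5 = 9 (a 5-minute window = 5 minutes).
The 12th arrival falls in the interval iff at least 12 events occur there: P(S_12 ≤ t) = P(N ≥ 12) = 1 − P(N ≤ 11) ≈ 0.1970.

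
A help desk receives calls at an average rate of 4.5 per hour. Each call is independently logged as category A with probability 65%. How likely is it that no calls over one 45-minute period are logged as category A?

0.1115

Thinning: the calls that are logged as category A themselves form a Poisson process with rate 0.65 × 4.5 = 2.925 per hour.
Over the interval, μ = 2.925 × 0.75 = 2.19375 (a 45-minute period = 0.75 hours).
P(N = 0) = e^(−2.19375) · 2.19375^0/0! ≈ 0.1115.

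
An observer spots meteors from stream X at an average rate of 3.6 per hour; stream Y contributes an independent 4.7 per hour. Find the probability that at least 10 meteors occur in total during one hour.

0.3212

Independent Poisson processes superpose: combined rate λ = 3.6 + 4.7 = 8.3 per hour.
So μ = 8.3.
P(N ≥ 10) = 1 − P(N ≤ 9) ≈ 0.3212.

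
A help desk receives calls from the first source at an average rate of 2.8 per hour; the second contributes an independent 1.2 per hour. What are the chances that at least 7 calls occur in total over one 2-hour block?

0.6866

Independent Poisson processes superpose: combined rate λ = 2.8 + 1.2 = 4 per hour.
Over the interval, μ = 4 × 2 = 8 (a 2-hour block = 2 hours).
P(N ≥ 7) = 1 − P(N ≤ 6) ≈ 0.6866.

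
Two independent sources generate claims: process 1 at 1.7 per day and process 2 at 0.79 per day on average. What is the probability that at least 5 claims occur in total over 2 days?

Independent Poisson processes superpose: combined rate λ = 1.7 + 0.79 = 2.49 per day.
Over the interval, μ = 2.49 × 2 = 4.98 (2 days).
P(N ≥ 5) = 1 − P(N ≤ 4) ≈ 0.5560.

0.5560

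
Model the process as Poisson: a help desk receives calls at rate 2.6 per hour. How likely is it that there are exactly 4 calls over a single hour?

With mean μ = 2.6 per hour,
P(N = 4) = e^(−μ) μ^4/4! = e^(−2.6) · 2.6^4/24 ≈ 0.1414.

0.1414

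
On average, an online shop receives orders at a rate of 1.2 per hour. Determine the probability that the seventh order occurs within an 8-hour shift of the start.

Over the interval, μ = 1.2 × 8 = 9.6 (an 8-hour shift = 8 hours).
The seventh arrival falls in the interval iff at least 7 events occur there: P(S_7 ≤ t) = P(N ≥ 7) = 1 − P(N ≤ 6) ≈ 0.8426.

0.8426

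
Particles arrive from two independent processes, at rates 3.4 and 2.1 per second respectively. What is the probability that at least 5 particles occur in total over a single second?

Independent Poisson processes superpose: combined rate λ = 3.4 + 2.1 = 5.5 per second.
So μ = 5.5.
P(N ≥ 5) = 1 − P(N ≤ 4) ≈ 0.6425.

0.6425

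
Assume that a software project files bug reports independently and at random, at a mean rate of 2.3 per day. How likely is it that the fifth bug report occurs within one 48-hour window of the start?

0.4868

Over the interval, μ = 2.3 × 2 = 4.6 (a 48-hour window = 2 days).
The fifth arrival falls in the interval iff at least 5 events occur there: P(S_5 ≤ t) = P(N ≥ 5) = 1 − P(N ≤ 4) ≈ 0.4868.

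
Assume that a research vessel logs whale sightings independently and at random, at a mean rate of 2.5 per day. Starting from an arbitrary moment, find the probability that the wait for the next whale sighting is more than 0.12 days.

0.7408

The wait for the next event is exponential with rate λ = 2.5 per day.
P(T > 0.12) = e^(−λt) = e^(−2.5 × 0.12) = e^(−0.3) ≈ 0.7408.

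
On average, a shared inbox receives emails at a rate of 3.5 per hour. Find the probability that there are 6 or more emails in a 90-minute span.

0.4278

Over the interval, μ = 3.5 × 1.5 = 5.25 (a 90-minute span = 1.5 hours).
P(N ≥ 6) = 1 − P(N ≤ 5) = 1 − Σ_{j=0}^{5} e^(−μ) μ^j/j! ≈ 0.4278.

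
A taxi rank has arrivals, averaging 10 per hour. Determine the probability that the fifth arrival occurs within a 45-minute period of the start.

0.8679

Over the interval, μ = 10 × 0.75 = 7.5 (a 45-minute period = 0.75 hours).
The fifth arrival falls in the interval iff at least 5 events occur there: P(S_5 ≤ t) = P(N ≥ 5) = 1 − P(N ≤ 4) ≈ 0.8679.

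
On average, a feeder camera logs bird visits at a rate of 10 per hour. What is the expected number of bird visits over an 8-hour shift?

E[N] = λt = 10 × 8 = 80 (an 8-hour shift = 8 hours).

80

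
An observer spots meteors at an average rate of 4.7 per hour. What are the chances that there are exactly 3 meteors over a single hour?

0.1574

With mean μ = 4.7 per hour,
P(N = 3) = e^(−μ) μ^3/3! = e^(−4.7) · 4.7^3/6 ≈ 0.1574.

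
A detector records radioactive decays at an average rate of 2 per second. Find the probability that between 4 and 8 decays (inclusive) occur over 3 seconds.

0.6960

Over the interval, μ = 2 × 3 = 6 (3 seconds).
P(4 ≤ N ≤ 8) = Σ_{j=4}^{8} e^(−6) · 6^j/j! ≈ 0.6960.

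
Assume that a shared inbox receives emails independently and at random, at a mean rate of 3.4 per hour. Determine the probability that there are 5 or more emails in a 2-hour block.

0.8080

Over the interval, μ = 3.4 × 2 = 6.8 (a 2-hour block = 2 hours).
P(N ≥ 5) = 1 − P(N ≤ 4) = 1 − Σ_{j=0}^{4} e^(−μ) μ^j/j! ≈ 0.8080.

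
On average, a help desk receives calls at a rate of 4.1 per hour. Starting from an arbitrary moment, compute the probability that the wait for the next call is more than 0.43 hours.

0.1715

The wait for the next event is exponential with rate λ = 4.1 per hour.
P(T > 0.43) = e^(−λt) = e^(−4.1 × 0.43) = e^(−1.763) ≈ 0.1715.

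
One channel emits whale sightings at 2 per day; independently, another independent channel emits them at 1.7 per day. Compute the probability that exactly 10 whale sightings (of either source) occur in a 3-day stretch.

0.1182

Independent Poisson processes superpose: combined rate λ = 2 + 1.7 = 3.7 per day.
Over the interval, μ = 3.7 × 3 = 11.1 (a 3-day stretch = 3 days).
P(N = 10) = e^(−11.1) · 11.1^10/10! ≈ 0.1182.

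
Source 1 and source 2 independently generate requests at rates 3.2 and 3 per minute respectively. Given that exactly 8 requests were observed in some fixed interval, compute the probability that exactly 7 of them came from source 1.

0.0378

Given the total, each event is independently from source 1 with probability p = λ_1/(λ_1+λ_2) = 3.2/6.2 ≈ 0.5161.
So K ~ Binomial(8, 3.2/6.2): P(K = 7) = C(8,7) · (3.2/6.2)^7 · (3/6.2)^1 ≈ 0.0378.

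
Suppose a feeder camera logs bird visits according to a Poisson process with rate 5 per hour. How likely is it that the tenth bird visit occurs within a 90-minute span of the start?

Over the interval, μ = 5 × 1.5 = 7.5 (a 90-minute span = 1.5 hours).
The tenth arrival falls in the interval iff at least 10 events occur there: P(S_10 ≤ t) = P(N ≥ 10) = 1 − P(N ≤ 9) ≈ 0.2236.

0.2236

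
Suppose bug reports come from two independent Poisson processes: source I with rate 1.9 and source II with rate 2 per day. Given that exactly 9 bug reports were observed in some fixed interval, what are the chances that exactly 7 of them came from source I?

0.0617

Given the total, each event is independently from source I with probability p = λ_I/(λ_I+λ_II) = 1.9/3.9 ≈ 0.4872.
So K ~ Binomial(9, 1.9/3.9): P(K = 7) = C(9,7) · (1.9/3.9)^7 · (2/3.9)^2 ≈ 0.0617.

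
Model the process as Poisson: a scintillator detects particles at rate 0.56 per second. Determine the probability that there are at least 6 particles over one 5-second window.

0.0651

Over the interval, μ = 0.56 × 5 = 2.8 (a 5-second window = 5 seconds).
P(N ≥ 6) = 1 − P(N ≤ 5) = 1 − Σ_{j=0}^{5} e^(−μ) μ^j/j! ≈ 0.0651.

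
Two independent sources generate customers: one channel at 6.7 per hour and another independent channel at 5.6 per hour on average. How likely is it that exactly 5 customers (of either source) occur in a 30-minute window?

Independent Poisson processes superpose: combined rate λ = 6.7 + 5.6 = 12.3 per hour.
Over the interval, μ = 12.3 × 0.5 = 6.15 (a 30-minute window = 0.5 hours).
P(N = 5) = e^(−6.15) · 6.15^5/5! ≈ 0.1564.

0.1564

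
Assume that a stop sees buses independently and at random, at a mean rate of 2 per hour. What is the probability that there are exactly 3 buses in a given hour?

0.1804

With mean μ = 2 per hour,
P(N = 3) = e^(−μ) μ^3/3! = e^(−2) · 2^3/6 ≈ 0.1804.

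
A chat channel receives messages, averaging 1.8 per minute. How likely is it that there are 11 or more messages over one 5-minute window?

Over the interval, μ = 1.8 × 5 = 9 (a 5-minute window = 5 minutes).
P(N ≥ 11) = 1 − P(N ≤ 10) = 1 − Σ_{j=0}^{10} e^(−μ) μ^j/j! ≈ 0.2940.

0.2940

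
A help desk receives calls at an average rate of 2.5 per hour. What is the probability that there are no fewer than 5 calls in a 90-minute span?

0.3225

Over the interval, μ = 2.5 × 1.5 = 3.75 (a 90-minute span = 1.5 hours).
P(N ≥ 5) = 1 − P(N ≤ 4) = 1 − Σ_{j=0}^{4} e^(−μ) μ^j/j! ≈ 0.3225.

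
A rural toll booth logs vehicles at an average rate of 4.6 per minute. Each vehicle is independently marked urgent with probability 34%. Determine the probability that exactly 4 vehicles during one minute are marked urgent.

0.0522

Thinning: the vehicles that are marked urgent themselves form a Poisson process with rate 0.34 × 4.6 = 1.564 per minute.
So μ = 1.564.
P(N = 4) = e^(−1.564) · 1.564^4/4! ≈ 0.0522.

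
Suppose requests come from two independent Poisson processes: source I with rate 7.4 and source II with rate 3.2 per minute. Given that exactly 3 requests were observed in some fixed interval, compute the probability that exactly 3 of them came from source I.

0.3402

Given the total, each event is independently from source I with probability p = λ_I/(λ_I+λ_II) = 7.4/10.6 ≈ 0.6981.
So K ~ Binomial(3, 7.4/10.6): P(K = 3) = C(3,3) · (7.4/10.6)^3 · (3.2/10.6)^0 ≈ 0.3402.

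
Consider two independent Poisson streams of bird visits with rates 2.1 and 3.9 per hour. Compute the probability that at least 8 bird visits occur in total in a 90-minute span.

0.6761

Independent Poisson processes superpose: combined rate λ = 2.1 + 3.9 = 6 per hour.
Over the interval, μ = 6 × 1.5 = 9 (a 90-minute span = 1.5 hours).
P(N ≥ 8) = 1 − P(N ≤ 7) ≈ 0.6761.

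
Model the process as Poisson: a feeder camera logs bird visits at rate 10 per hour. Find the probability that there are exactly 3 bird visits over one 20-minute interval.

Over the interval, μ = 10 × 1/3 ≈ 3.33333 (a 20-minute interval = 1/3 hours).
P(N = 3) = e^(−μ) μ^3/3! = e^(−3.33333) · 3.33333^3/6 ≈ 0.2202.

0.2202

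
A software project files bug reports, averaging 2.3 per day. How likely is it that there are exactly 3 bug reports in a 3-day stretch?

0.0552

Over the interval, μ = 2.3 × 3 = 6.9 (a 3-day stretch = 3 days).
P(N = 3) = e^(−μ) μ^3/3! = e^(−6.9) · 6.9^3/6 ≈ 0.0552.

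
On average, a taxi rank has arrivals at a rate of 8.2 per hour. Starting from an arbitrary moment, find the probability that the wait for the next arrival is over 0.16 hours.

0.2693

The wait for the next event is exponential with rate λ = 8.2 per hour.
P(T > 0.16) = e^(−λt) = e^(−8.2 × 0.16) = e^(−1.312) ≈ 0.2693.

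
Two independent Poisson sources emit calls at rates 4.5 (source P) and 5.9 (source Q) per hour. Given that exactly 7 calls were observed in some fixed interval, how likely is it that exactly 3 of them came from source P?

Given the total, each event is independently from source P with probability p = λ_P/(λ_P+λ_Q) = 4.5/10.4 ≈ 0.4327.
So K ~ Binomial(7, 4.5/10.4): P(K = 3) = C(7,3) · (4.5/10.4)^3 · (5.9/10.4)^4 ≈ 0.2937.

0.2937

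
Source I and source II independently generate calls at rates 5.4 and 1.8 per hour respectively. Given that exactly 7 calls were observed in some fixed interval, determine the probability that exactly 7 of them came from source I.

0.1335

Given the total, each event is independently from source I with probability p = λ_I/(λ_I+λ_II) = 5.4/7.2 = 0.7500.
So K ~ Binomial(7, 5.4/7.2): P(K = 7) = C(7,7) · (5.4/7.2)^7 · (1.8/7.2)^0 ≈ 0.1335.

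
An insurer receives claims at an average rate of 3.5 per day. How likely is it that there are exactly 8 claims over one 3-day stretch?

0.1009

Over the interval, μ = 3.5 × 3 = 10.5 (a 3-day stretch = 3 days).
P(N = 8) = e^(−μ) μ^8/8! = e^(−10.5) · 10.5^8/40320 ≈ 0.1009.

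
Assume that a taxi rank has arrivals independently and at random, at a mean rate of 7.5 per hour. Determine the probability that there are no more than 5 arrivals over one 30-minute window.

Over the interval, μ = 7.5 × 0.5 = 3.75 (a 30-minute window = 0.5 hours).
P(N ≤ 5) = Σ_{j=0}^{5} e^(−μ) μ^j/j! ≈ 0.8229.

0.8229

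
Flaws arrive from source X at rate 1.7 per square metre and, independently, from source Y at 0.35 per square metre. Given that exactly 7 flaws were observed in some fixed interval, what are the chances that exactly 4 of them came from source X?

Given the total, each event is independently from source X with probability p = λ_X/(λ_X+λ_Y) = 1.7/2.05 ≈ 0.8293.
So K ~ Binomial(7, 1.7/2.05): P(K = 4) = C(7,4) · (1.7/2.05)^4 · (0.35/2.05)^3 ≈ 0.0824.

0.0824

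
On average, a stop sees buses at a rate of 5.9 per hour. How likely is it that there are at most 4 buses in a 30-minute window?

Over the interval, μ = 5.9 × 0.5 = 2.95 (a 30-minute window = 0.5 hours).
P(N ≤ 4) = Σ_{j=0}^{4} e^(−μ) μ^j/j! ≈ 0.8236.

0.8236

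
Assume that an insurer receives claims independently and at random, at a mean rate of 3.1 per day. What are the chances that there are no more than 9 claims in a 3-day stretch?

Over the interval, μ = 3.1 × 3 = 9.3 (a 3-day stretch = 3 days).
P(N ≤ 9) = Σ_{j=0}^{9} e^(−μ) μ^j/j! ≈ 0.5479.

0.5479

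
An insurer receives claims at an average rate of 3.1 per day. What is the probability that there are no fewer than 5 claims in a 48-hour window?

Over the interval, μ = 3.1 × 2 = 6.2 (a 48-hour window = 2 days).
P(N ≥ 5) = 1 − P(N ≤ 4) = 1 − Σ_{j=0}^{4} e^(−μ) μ^j/j! ≈ 0.7408.

0.7408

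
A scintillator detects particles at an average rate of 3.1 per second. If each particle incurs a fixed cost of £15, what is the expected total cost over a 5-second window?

£232.5

E[N] = 3.1 × 5 = 15.5 (a 5-second window = 5 seconds); E[cost] = 15.5 × £15 = £232.5.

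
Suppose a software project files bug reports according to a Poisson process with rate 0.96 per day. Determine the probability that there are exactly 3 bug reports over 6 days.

Over the interval, μ = 0.96 × 6 = 5.76 (6 days).
P(N = 3) = e^(−μ) μ^3/3! = e^(−5.76) · 5.76^3/6 ≈ 0.1004.

0.1004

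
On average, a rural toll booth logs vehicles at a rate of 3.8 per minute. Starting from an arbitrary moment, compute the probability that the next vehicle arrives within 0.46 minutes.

0.8259

Inter-arrival times are exponential with rate λ = 3.8 per minute.
P(T ≤ 0.46) = 1 − e^(−λt) = 1 − e^(−3.8 × 0.46) = 1 − e^(−1.748) ≈ 0.8259.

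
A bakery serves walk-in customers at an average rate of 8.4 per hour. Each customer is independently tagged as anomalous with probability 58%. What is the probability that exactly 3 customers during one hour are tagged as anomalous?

0.1476

Thinning: the customers that are tagged as anomalous themselves form a Poisson process with rate 0.58 × 8.4 = 4.872 per hour.
So μ = 4.872.
P(N = 3) = e^(−4.872) · 4.872^3/3! ≈ 0.1476.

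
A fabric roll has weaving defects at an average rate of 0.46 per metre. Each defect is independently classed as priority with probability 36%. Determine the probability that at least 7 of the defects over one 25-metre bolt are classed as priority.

0.1258

Thinning: the defects that are classed as priority themselves form a Poisson process with rate 0.36 × 0.46 = 0.1656 per metre.
Over the interval, μ = 0.1656 × 25 = 4.14 (a 25-metre bolt = 25 metres).
P(N ≥ 7) = 1 − P(N ≤ 6) ≈ 0.1258.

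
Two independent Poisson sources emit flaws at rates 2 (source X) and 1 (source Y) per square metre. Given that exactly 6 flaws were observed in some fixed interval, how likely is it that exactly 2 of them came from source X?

Given the total, each event is independently from source X with probability p = λ_X/(λ_X+λ_Y) = 2/3 ≈ 0.6667.
So K ~ Binomial(6, 2/3): P(K = 2) = C(6,2) · (2/3)^2 · (1/3)^4 ≈ 0.0823.

0.0823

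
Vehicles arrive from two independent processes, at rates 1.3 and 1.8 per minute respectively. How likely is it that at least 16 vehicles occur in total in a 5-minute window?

Independent Poisson processes superpose: combined rate λ = 1.3 + 1.8 = 3.1 per minute.
Over the interval, μ = 3.1 × 5 = 15.5 (a 5-minute window = 5 minutes).
P(N ≥ 16) = 1 − P(N ≤ 15) ≈ 0.4830.

0.4830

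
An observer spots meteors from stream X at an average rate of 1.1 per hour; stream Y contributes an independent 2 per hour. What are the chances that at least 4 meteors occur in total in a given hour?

0.3752

Independent Poisson processes superpose: combined rate λ = 1.1 + 2 = 3.1 per hour.
So μ = 3.1.
P(N ≥ 4) = 1 − P(N ≤ 3) ≈ 0.3752.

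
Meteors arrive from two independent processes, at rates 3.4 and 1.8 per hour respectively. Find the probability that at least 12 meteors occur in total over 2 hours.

Independent Poisson processes superpose: combined rate λ = 3.4 + 1.8 = 5.2 per hour.
Over the interval, μ = 5.2 × 2 = 10.4 (2 hours).
P(N ≥ 12) = 1 − P(N ≤ 11) ≈ 0.3495.

0.3495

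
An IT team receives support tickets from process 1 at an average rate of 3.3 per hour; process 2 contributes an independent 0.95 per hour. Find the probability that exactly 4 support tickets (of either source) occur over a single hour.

0.1939

Independent Poisson processes superpose: combined rate λ = 3.3 + 0.95 = 4.25 per hour.
So μ = 4.25.
P(N = 4) = e^(−4.25) · 4.25^4/4! ≈ 0.1939.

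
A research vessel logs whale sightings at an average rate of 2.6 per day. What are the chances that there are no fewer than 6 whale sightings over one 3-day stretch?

Over the interval, μ = 2.6 × 3 = 7.8 (a 3-day stretch = 3 days).
P(N ≥ 6) = 1 − P(N ≤ 5) = 1 − Σ_{j=0}^{5} e^(−μ) μ^j/j! ≈ 0.7897.

0.7897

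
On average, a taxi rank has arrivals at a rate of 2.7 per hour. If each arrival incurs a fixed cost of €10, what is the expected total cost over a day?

€648

E[N] = 2.7 × 24 = 64.8 (a day = 24 hours); E[cost] = 64.8 × €10 = €648.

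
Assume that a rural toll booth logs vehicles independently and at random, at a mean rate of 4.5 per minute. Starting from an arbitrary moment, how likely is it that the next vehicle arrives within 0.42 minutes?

0.8489

Inter-arrival times are exponential with rate λ = 4.5 per minute.
P(T ≤ 0.42) = 1 − e^(−λt) = 1 − e^(−4.5 × 0.42) = 1 − e^(−1.89) ≈ 0.8489.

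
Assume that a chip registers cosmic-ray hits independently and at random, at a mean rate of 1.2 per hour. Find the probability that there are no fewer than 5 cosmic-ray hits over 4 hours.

0.5237

Over the interval, μ = 1.2 × 4 = 4.8 (4 hours).
P(N ≥ 5) = 1 − P(N ≤ 4) = 1 − Σ_{j=0}^{4} e^(−μ) μ^j/j! ≈ 0.5237.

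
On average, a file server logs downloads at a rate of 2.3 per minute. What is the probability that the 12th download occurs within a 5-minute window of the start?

0.4802

Over the interval, μ = 2.3 × 5 = 11.5 (a 5-minute window = 5 minutes).
The 12th arrival falls in the interval iff at least 12 events occur there: P(S_12 ≤ t) = P(N ≥ 12) = 1 − P(N ≤ 11) ≈ 0.4802.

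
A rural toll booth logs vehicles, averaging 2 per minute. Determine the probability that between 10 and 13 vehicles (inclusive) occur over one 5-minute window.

0.4065

Over the interval, μ = 2 × 5 = 10 (a 5-minute window = 5 minutes).
P(10 ≤ N ≤ 13) = Σ_{j=10}^{13} e^(−10) · 10^j/j! ≈ 0.4065.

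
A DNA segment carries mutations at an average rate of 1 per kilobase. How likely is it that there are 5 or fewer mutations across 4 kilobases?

Over the interval, μ = 1 × 4 = 4 (4 kilobases).
P(N ≤ 5) = Σ_{j=0}^{5} e^(−μ) μ^j/j! ≈ 0.7851.

0.7851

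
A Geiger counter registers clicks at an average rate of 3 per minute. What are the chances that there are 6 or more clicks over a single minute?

0.0839

With mean μ = 3 per minute,
P(N ≥ 6) = 1 − P(N ≤ 5) = 1 − Σ_{j=0}^{5} e^(−μ) μ^j/j! ≈ 0.0839.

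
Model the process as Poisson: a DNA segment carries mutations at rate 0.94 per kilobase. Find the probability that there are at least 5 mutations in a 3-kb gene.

Over the interval, μ = 0.94 × 3 = 2.82 (a 3-kb gene = 3 kilobases).
P(N ≥ 5) = 1 − P(N ≤ 4) = 1 − Σ_{j=0}^{4} e^(−μ) μ^j/j! ≈ 0.1555.

0.1555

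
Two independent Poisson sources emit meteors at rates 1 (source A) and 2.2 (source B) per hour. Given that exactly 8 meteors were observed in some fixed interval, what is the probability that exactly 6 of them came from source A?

0.0123

Given the total, each event is independently from source A with probability p = λ_A/(λ_A+λ_B) = 1/3.2 = 0.3125.
So K ~ Binomial(8, 1/3.2): P(K = 6) = C(8,6) · (1/3.2)^6 · (2.2/3.2)^2 ≈ 0.0123.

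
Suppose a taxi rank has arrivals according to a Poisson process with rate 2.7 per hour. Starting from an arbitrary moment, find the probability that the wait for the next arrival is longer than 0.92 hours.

0.0834

The wait for the next event is exponential with rate λ = 2.7 per hour.
P(T > 0.92) = e^(−λt) = e^(−2.7 × 0.92) = e^(−2.484) ≈ 0.0834.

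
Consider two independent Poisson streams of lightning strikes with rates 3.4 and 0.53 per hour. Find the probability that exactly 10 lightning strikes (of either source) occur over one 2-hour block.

Independent Poisson processes superpose: combined rate λ = 3.4 + 0.53 = 3.93 per hour.
Over the interval, μ = 3.93 × 2 = 7.86 (a 2-hour block = 2 hours).
P(N = 10) = e^(−7.86) · 7.86^10/10! ≈ 0.0957.

0.0957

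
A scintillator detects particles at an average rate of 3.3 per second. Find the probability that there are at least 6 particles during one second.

With mean μ = 3.3 per second,
P(N ≥ 6) = 1 − P(N ≤ 5) = 1 − Σ_{j=0}^{5} e^(−μ) μ^j/j! ≈ 0.1171.

0.1171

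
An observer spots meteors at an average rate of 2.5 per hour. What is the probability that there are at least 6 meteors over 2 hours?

Over the interval, μ = 2.5 × 2 = 5 (2 hours).
P(N ≥ 6) = 1 − P(N ≤ 5) = 1 − Σ_{j=0}^{5} e^(−μ) μ^j/j! ≈ 0.3840.

0.3840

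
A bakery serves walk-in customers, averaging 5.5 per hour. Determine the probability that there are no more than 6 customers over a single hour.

With mean μ = 5.5 per hour,
P(N ≤ 6) = Σ_{j=0}^{6} e^(−μ) μ^j/j! ≈ 0.6860.

0.6860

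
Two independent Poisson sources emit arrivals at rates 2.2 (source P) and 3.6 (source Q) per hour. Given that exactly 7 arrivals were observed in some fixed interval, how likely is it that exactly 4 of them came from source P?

Given the total, each event is independently from source P with probability p = λ_P/(λ_P+λ_Q) = 2.2/5.8 ≈ 0.3793.
So K ~ Binomial(7, 2.2/5.8): P(K = 4) = C(7,4) · (2.2/5.8)^4 · (3.6/5.8)^3 ≈ 0.1732.

0.1732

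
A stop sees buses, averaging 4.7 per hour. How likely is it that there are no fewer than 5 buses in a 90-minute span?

0.8315

Over the interval, μ = 4.7 × 1.5 = 7.05 (a 90-minute span = 1.5 hours).
P(N ≥ 5) = 1 − P(N ≤ 4) = 1 − Σ_{j=0}^{4} e^(−μ) μ^j/j! ≈ 0.8315.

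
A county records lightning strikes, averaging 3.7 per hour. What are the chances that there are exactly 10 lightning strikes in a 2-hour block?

Over the interval, μ = 3.7 × 2 = 7.4 (a 2-hour block = 2 hours).
P(N = 10) = e^(−μ) μ^10/10! = e^(−7.4) · 7.4^10/3628800 ≈ 0.0829.

0.0829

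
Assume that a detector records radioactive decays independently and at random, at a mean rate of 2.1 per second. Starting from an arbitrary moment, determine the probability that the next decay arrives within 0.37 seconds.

0.5402

Inter-arrival times are exponential with rate λ = 2.1 per second.
P(T ≤ 0.37) = 1 − e^(−λt) = 1 − e^(−2.1 × 0.37) = 1 − e^(−0.777) ≈ 0.5402.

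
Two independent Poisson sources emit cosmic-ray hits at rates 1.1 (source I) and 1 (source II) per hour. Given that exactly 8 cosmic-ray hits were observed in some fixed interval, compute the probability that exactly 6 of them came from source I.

0.1311

Given the total, each event is independently from source I with probability p = λ_I/(λ_I+λ_II) = 1.1/2.1 ≈ 0.5238.
So K ~ Binomial(8, 1.1/2.1): P(K = 6) = C(8,6) · (1.1/2.1)^6 · (1/2.1)^2 ≈ 0.1311.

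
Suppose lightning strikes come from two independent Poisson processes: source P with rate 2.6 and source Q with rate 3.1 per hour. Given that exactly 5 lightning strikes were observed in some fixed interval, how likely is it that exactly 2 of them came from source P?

Given the total, each event is independently from source P with probability p = λ_P/(λ_P+λ_Q) = 2.6/5.7 ≈ 0.4561.
So K ~ Binomial(5, 2.6/5.7): P(K = 2) = C(5,2) · (2.6/5.7)^2 · (3.1/5.7)^3 ≈ 0.3347.

0.3347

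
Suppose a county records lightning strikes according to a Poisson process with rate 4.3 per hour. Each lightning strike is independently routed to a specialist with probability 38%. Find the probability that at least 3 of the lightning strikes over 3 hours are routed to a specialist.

0.8668

Thinning: the lightning strikes that are routed to a specialist themselves form a Poisson process with rate 0.38 × 4.3 = 1.634 per hour.
Over the interval, μ = 1.634 × 3 = 4.902 (3 hours).
P(N ≥ 3) = 1 − P(N ≤ 2) ≈ 0.8668.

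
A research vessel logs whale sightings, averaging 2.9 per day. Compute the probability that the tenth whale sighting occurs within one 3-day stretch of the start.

Over the interval, μ = 2.9 × 3 = 8.7 (a 3-day stretch = 3 days).
The tenth arrival falls in the interval iff at least 10 events occur there: P(S_10 ≤ t) = P(N ≥ 10) = 1 − P(N ≤ 9) ≈ 0.3731.

0.3731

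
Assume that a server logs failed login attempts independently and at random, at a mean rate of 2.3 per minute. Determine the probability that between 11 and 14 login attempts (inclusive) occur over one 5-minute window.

Over the interval, μ = 2.3 × 5 = 11.5 (a 5-minute window = 5 minutes).
P(11 ≤ N ≤ 14) = Σ_{j=11}^{14} e^(−11.5) · 11.5^j/j! ≈ 0.4135.

0.4135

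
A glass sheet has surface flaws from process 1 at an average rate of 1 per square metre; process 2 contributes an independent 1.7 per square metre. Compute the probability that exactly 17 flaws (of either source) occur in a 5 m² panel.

Independent Poisson processes superpose: combined rate λ = 1 + 1.7 = 2.7 per square metre.
Over the interval, μ = 2.7 × 5 = 13.5 (a 5 m² panel = 5 square metres).
P(N = 17) = e^(−13.5) · 13.5^17/17! ≈ 0.0633.

0.0633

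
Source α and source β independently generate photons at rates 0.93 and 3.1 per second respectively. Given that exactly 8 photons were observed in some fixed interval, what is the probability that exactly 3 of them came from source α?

Given the total, each event is independently from source α with probability p = λ_α/(λ_α+λ_β) = 0.93/4.03 ≈ 0.2308.
So K ~ Binomial(8, 0.93/4.03): P(K = 3) = C(8,3) · (0.93/4.03)^3 · (3.1/4.03)^5 ≈ 0.1854.

0.1854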